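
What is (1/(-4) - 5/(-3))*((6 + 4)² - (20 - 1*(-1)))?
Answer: 1343/12 ≈ 111.92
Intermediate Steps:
(1/(-4) - 5/(-3))*((6 + 4)² - (20 - 1*(-1))) = (1*(-¼) - 5*(-⅓))*(10² - (20 + 1)) = (-¼ + 5/3)*(100 - 1*21) = 17*(100 - 21)/12 = (17/12)*79 = 1343/12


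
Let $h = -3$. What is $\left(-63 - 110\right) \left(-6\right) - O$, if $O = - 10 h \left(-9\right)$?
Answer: $1308$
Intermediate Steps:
$O = -270$ ($O = \left(-10\right) \left(-3\right) \left(-9\right) = 30 \left(-9\right) = -270$)
$\left(-63 - 110\right) \left(-6\right) - O = \left(-63 - 110\right) \left(-6\right) - -270 = \left(-173\right) \left(-6\right) + 270 = 1038 + 270 = 1308$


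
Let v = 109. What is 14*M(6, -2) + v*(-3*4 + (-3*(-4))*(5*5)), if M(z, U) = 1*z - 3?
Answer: 31434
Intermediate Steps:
M(z, U) = -3 + z (M(z, U) = z - 3 = -3 + z)
14*M(6, -2) + v*(-3*4 + (-3*(-4))*(5*5)) = 14*(-3 + 6) + 109*(-3*4 + (-3*(-4))*(5*5)) = 14*3 + 109*(-12 + 12*25) = 42 + 109*(-12 + 300) = 42 + 109*288 = 42 + 31392 = 31434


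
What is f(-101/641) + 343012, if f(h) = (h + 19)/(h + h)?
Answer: 34638173/101 ≈ 3.4295e+5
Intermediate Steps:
f(h) = (19 + h)/(2*h) (f(h) = (19 + h)/((2*h)) = (19 + h)*(1/(2*h)) = (19 + h)/(2*h))
f(-101/641) + 343012 = (19 - 101/641)/(2*((-101/641))) + 343012 = (19 - 101*1/641)/(2*((-101*1/641))) + 343012 = (19 - 101/641)/(2*(-101/641)) + 343012 = (1/2)*(-641/101)*(12078/641) + 343012 = -6039/101 + 343012 = 34638173/101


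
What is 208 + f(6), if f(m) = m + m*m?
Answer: 250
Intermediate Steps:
f(m) = m + m**2
208 + f(6) = 208 + 6*(1 + 6) = 208 + 6*7 = 208 + 42 = 250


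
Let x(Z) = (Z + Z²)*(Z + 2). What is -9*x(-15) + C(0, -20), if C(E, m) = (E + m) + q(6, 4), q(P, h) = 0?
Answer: 24550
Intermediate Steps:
x(Z) = (2 + Z)*(Z + Z²) (x(Z) = (Z + Z²)*(2 + Z) = (2 + Z)*(Z + Z²))
C(E, m) = E + m (C(E, m) = (E + m) + 0 = E + m)
-9*x(-15) + C(0, -20) = -(-135)*(2 + (-15)² + 3*(-15)) + (0 - 20) = -(-135)*(2 + 225 - 45) - 20 = -(-135)*182 - 20 = -9*(-2730) - 20 = 24570 - 20 = 24550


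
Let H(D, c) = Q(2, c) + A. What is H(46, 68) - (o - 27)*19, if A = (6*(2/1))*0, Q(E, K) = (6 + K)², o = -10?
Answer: 6179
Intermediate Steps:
A = 0 (A = (6*(2*1))*0 = (6*2)*0 = 12*0 = 0)
H(D, c) = (6 + c)² (H(D, c) = (6 + c)² + 0 = (6 + c)²)
H(46, 68) - (o - 27)*19 = (6 + 68)² - (-10 - 27)*19 = 74² - (-37)*19 = 5476 - 1*(-703) = 5476 + 703 = 6179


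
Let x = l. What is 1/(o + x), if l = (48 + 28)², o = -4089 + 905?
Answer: 1/2592 ≈ 0.00038580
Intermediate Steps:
o = -3184
l = 5776 (l = 76² = 5776)
x = 5776
1/(o + x) = 1/(-3184 + 5776) = 1/2592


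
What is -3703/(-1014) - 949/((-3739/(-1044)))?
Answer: -990781067/3791346 ≈ -261.33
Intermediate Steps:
-3703/(-1014) - 949/((-3739/(-1044))) = -3703*(-1/1014) - 949/((-3739*(-1/1044))) = 3703/1014 - 949/3739/1044 = 3703/1014 - 949*1044/3739 = 3703/1014 - 990756/3739 = -990781067/3791346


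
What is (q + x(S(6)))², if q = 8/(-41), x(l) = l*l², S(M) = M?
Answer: 78287104/1681 ≈ 46572.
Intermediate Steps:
x(l) = l³
q = -8/41 (q = 8*(-1/41) = -8/41 ≈ -0.19512)
(q + x(S(6)))² = (-8/41 + 6³)² = (-8/41 + 216)² = (8848/41)² = 78287104/1681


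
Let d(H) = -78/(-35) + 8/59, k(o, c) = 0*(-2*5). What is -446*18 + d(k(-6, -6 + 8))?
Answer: -16572938/2065 ≈ -8025.6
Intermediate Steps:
k(o, c) = 0 (k(o, c) = 0*(-10) = 0)
d(H) = 4882/2065 (d(H) = -78*(-1/35) + 8*(1/59) = 78/35 + 8/59 = 4882/2065)
-446*18 + d(k(-6, -6 + 8)) = -446*18 + 4882/2065 = -8028 + 4882/2065 = -16572938/2065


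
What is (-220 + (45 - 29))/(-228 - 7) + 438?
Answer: 103134/235 ≈ 438.87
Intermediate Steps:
(-220 + (45 - 29))/(-228 - 7) + 438 = (-220 + 16)/(-235) + 438 = -204*(-1/235) + 438 = 204/235 + 438 = 103134/235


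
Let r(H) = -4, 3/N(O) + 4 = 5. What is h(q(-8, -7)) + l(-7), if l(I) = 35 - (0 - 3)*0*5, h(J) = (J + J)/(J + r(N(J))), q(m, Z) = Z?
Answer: 399/11 ≈ 36.273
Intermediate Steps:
N(O) = 3 (N(O) = 3/(-4 + 5) = 3/1 = 3*1 = 3)
h(J) = 2*J/(-4 + J) (h(J) = (J + J)/(J - 4) = (2*J)/(-4 + J) = 2*J/(-4 + J))
l(I) = 35 (l(I) = 35 - (-3)*0 = 35 - 1*0 = 35 + 0 = 35)
h(q(-8, -7)) + l(-7) = 2*(-7)/(-4 - 7) + 35 = 2*(-7)/(-11) + 35 = 2*(-7)*(-1/11) + 35 = 14/11 + 35 = 399/11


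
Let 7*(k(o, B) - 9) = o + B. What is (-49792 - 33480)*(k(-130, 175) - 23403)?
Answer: 1947529848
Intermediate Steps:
k(o, B) = 9 + B/7 + o/7 (k(o, B) = 9 + (o + B)/7 = 9 + (B + o)/7 = 9 + (B/7 + o/7) = 9 + B/7 + o/7)
(-49792 - 33480)*(k(-130, 175) - 23403) = (-49792 - 33480)*((9 + (1/7)*175 + (1/7)*(-130)) - 23403) = -83272*((9 + 25 - 130/7) - 23403) = -83272*(108/7 - 23403) = -83272*(-163713/7) = 1947529848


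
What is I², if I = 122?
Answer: 14884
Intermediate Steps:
I² = 122² = 14884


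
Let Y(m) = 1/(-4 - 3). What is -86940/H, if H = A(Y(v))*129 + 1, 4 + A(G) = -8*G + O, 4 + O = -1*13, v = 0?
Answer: 152145/4481 ≈ 33.953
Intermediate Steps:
O = -17 (O = -4 - 1*13 = -4 - 13 = -17)
Y(m) = -⅐ (Y(m) = 1/(-7) = -⅐)
A(G) = -21 - 8*G (A(G) = -4 + (-8*G - 17) = -4 + (-17 - 8*G) = -21 - 8*G)
H = -17924/7 (H = (-21 - 8*(-⅐))*129 + 1 = (-21 + 8/7)*129 + 1 = -139/7*129 + 1 = -17931/7 + 1 = -17924/7 ≈ -2560.6)
-86940/H = -86940/(-17924/7) = -86940*(-7/17924) = 152145/4481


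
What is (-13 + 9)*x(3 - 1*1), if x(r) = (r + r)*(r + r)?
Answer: -64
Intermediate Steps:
x(r) = 4*r² (x(r) = (2*r)*(2*r) = 4*r²)
(-13 + 9)*x(3 - 1*1) = (-13 + 9)*(4*(3 - 1*1)²) = -16*(3 - 1)² = -16*2² = -16*4 = -4*16 = -64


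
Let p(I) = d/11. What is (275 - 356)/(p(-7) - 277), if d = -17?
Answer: 891/3064 ≈ 0.29080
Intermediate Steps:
p(I) = -17/11
(275 - 356)/(p(-7) - 277) = (275 - 356)/(-17/11 - 277) = -81/(-3064/11) = -81*(-11/3064) = 891/3064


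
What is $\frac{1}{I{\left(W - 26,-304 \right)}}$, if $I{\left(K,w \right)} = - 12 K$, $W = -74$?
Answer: $\frac{1}{1200} \approx 0.00083333$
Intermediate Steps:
$\frac{1}{I{\left(W - 26,-304 \right)}} = \frac{1}{\left(-12\right) \left(-74 - 26\right)} = \frac{1}{\left(-12\right) \left(-100\right)} = \frac{1}{1200}$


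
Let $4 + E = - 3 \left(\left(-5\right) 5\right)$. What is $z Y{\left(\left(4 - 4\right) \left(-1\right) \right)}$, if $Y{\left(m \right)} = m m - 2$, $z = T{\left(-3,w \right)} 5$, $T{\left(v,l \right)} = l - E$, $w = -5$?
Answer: $760$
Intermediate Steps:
$E = 71$ ($E = -4 - 3 \left(\left(-5\right) 5\right) = -4 - -75 = -4 + 75 = 71$)
$T{\left(v,l \right)} = -71 + l$ ($T{\left(v,l \right)} = l - 71 = -71 + l$)
$z = -380$ ($z = \left(-71 - 5\right) 5 = \left(-76\right) 5 = -380$)
$Y{\left(m \right)} = -2 + m^{2}$ ($Y{\left(m \right)} = m^{2} - 2 = -2 + m^{2}$)
$z Y{\left(\left(4 - 4\right) \left(-1\right) \right)} = - 380 \left(-2 + \left(\left(4 - 4\right) \left(-1\right)\right)^{2}\right) = - 380 \left(-2 + \left(0 \left(-1\right)\right)^{2}\right) = - 380 \left(-2 + 0^{2}\right) = - 380 \left(-2 + 0\right) = \left(-380\right) \left(-2\right) = 760$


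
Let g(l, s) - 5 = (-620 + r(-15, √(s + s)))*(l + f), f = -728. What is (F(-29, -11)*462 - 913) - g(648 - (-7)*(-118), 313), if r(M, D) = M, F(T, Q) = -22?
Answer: -586392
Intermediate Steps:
g(l, s) = 462285 - 635*l (g(l, s) = 5 + (-620 - 15)*(l - 728) = 5 - 635*(-728 + l) = 5 + (462280 - 635*l) = 462285 - 635*l)
(F(-29, -11)*462 - 913) - g(648 - (-7)*(-118), 313) = (-22*462 - 913) - (462285 - 635*(648 - (-7)*(-118))) = (-10164 - 913) - (462285 - 635*(648 - 1*826)) = -11077 - (462285 - 635*(648 - 826)) = -11077 - (462285 - 635*(-178)) = -11077 - (462285 + 113030) = -11077 - 1*575315 = -11077 - 575315 = -586392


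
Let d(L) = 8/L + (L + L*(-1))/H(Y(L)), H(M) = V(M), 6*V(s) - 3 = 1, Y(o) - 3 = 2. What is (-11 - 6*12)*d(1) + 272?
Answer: -392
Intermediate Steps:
Y(o) = 5 (Y(o) = 3 + 2 = 5)
V(s) = ⅔ (V(s) = ½ + (⅙)*1 = ½ + ⅙ = ⅔)
H(M) = ⅔
d(L) = 8/L (d(L) = 8/L + (L + L*(-1))/(⅔) = 8/L + (L - L)*(3/2) = 8/L + 0*(3/2) = 8/L + 0 = 8/L)
(-11 - 6*12)*d(1) + 272 = (-11 - 6*12)*(8/1) + 272 = (-11 - 72)*(8*1) + 272 = -83*8 + 272 = -664 + 272 = -392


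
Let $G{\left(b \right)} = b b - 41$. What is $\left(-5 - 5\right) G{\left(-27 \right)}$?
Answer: $-6880$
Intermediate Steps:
$G{\left(b \right)} = -41 + b^{2}$ ($G{\left(b \right)} = b^{2} - 41 = -41 + b^{2}$)
$\left(-5 - 5\right) G{\left(-27 \right)} = \left(-5 - 5\right) \left(-41 + \left(-27\right)^{2}\right) = - 10 \left(-41 + 729\right) = \left(-10\right) 688 = -6880$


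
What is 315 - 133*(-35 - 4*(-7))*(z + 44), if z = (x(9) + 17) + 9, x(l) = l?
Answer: 73864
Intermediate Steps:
z = 35 (z = (9 + 17) + 9 = 26 + 9 = 35)
315 - 133*(-35 - 4*(-7))*(z + 44) = 315 - 133*(-35 - 4*(-7))*(35 + 44) = 315 - 133*(-35 + 28)*79 = 315 - (-931)*79 = 315 - 133*(-553) = 315 + 73549 = 73864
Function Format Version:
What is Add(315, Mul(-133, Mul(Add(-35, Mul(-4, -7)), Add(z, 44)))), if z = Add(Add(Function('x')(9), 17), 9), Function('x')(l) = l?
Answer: 73864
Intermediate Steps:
z = 35 (z = Add(Add(9, 17), 9) = Add(26, 9) = 35)
Add(315, Mul(-133, Mul(Add(-35, Mul(-4, -7)), Add(z, 44)))) = Add(315, Mul(-133, Mul(Add(-35, Mul(-4, -7)), Add(35, 44)))) = Add(315, Mul(-133, Mul(Add(-35, 28), 79))) = Add(315, Mul(-133, Mul(-7, 79))) = Add(315, Mul(-133, -553)) = Add(315, 73549) = 73864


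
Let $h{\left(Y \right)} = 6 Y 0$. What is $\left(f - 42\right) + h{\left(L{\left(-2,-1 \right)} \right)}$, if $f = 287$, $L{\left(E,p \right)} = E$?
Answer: $245$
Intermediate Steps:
$h{\left(Y \right)} = 0$
$\left(f - 42\right) + h{\left(L{\left(-2,-1 \right)} \right)} = \left(287 - 42\right) + 0 = 245 + 0 = 245$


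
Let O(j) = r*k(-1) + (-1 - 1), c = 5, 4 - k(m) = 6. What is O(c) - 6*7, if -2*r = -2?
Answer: -46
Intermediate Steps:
r = 1 (r = -1/2*(-2) = 1)
k(m) = -2 (k(m) = 4 - 1*6 = 4 - 6 = -2)
O(j) = -4 (O(j) = 1*(-2) + (-1 - 1) = -2 - 2 = -4)
O(c) - 6*7 = -4 - 6*7 = -4 - 42 = -46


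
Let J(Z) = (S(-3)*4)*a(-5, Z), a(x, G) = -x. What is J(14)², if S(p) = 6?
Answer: 14400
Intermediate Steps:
J(Z) = 120 (J(Z) = (6*4)*(-1*(-5)) = 24*5 = 120)
J(14)² = 120² = 14400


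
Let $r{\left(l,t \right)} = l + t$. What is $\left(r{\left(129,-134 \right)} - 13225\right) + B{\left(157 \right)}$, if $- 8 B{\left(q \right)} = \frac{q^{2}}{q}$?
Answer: $- \frac{105997}{8} \approx -13250.0$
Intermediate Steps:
$B{\left(q \right)} = - \frac{q}{8}$ ($B{\left(q \right)} = - \frac{q^{2} \frac{1}{q}}{8} = - \frac{q}{8}$)
$\left(r{\left(129,-134 \right)} - 13225\right) + B{\left(157 \right)} = \left(\left(129 - 134\right) - 13225\right) - \frac{157}{8} = \left(-5 - 13225\right) - \frac{157}{8} = -13230 - \frac{157}{8} = - \frac{105997}{8}$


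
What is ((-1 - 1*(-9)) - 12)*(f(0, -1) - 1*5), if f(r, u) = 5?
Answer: 0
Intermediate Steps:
((-1 - 1*(-9)) - 12)*(f(0, -1) - 1*5) = ((-1 - 1*(-9)) - 12)*(5 - 1*5) = ((-1 + 9) - 12)*(5 - 5) = (8 - 12)*0 = -4*0 = 0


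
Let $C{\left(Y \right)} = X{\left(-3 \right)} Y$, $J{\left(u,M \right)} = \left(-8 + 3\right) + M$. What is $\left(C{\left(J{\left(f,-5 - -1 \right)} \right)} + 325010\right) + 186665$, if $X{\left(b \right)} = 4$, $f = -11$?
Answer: $511639$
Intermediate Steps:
$J{\left(u,M \right)} = -5 + M$
$C{\left(Y \right)} = 4 Y$
$\left(C{\left(J{\left(f,-5 - -1 \right)} \right)} + 325010\right) + 186665 = \left(4 \left(-5 - 4\right) + 325010\right) + 186665 = \left(4 \left(-9\right) + 325010\right) + 186665 = \left(-36 + 325010\right) + 186665 = 324974 + 186665 = 511639$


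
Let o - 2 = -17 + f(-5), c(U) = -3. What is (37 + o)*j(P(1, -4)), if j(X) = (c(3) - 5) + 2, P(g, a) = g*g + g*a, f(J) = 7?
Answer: -174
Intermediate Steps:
P(g, a) = g² + a*g
j(X) = -6 (j(X) = (-3 - 5) + 2 = -8 + 2 = -6)
o = -8 (o = 2 + (-17 + 7) = 2 - 10 = -8)
(37 + o)*j(P(1, -4)) = (37 - 8)*(-6) = 29*(-6) = -174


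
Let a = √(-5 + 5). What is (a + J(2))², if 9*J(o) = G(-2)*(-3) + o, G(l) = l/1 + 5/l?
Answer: 961/324 ≈ 2.9660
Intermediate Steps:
G(l) = l + 5/l (G(l) = l*1 + 5/l = l + 5/l)
J(o) = 3/2 + o/9 (J(o) = ((-2 + 5/(-2))*(-3) + o)/9 = ((-2 + 5*(-½))*(-3) + o)/9 = ((-2 - 5/2)*(-3) + o)/9 = (-9/2*(-3) + o)/9 = (27/2 + o)/9 = 3/2 + o/9)
a = 0 (a = √0 = 0)
(a + J(2))² = (0 + (3/2 + (⅑)*2))² = (0 + (3/2 + 2/9))² = (0 + 31/18)² = (31/18)² = 961/324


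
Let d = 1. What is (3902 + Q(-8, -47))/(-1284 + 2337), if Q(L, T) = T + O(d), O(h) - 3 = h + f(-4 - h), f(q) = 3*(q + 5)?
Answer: 3859/1053 ≈ 3.6648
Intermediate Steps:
f(q) = 15 + 3*q (f(q) = 3*(5 + q) = 15 + 3*q)
O(h) = 6 - 2*h (O(h) = 3 + (h + (15 + 3*(-4 - h))) = 3 + (h + (15 + (-12 - 3*h))) = 3 + (h + (3 - 3*h)) = 3 + (3 - 2*h) = 6 - 2*h)
Q(L, T) = 4 + T (Q(L, T) = T + (6 - 2*1) = T + (6 - 2) = T + 4 = 4 + T)
(3902 + Q(-8, -47))/(-1284 + 2337) = (3902 + (4 - 47))/(-1284 + 2337) = (3902 - 43)/1053 = 3859*(1/1053) = 3859/1053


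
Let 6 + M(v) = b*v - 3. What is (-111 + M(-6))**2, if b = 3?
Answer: 19044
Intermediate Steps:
M(v) = -9 + 3*v (M(v) = -6 + (3*v - 3) = -6 + (-3 + 3*v) = -9 + 3*v)
(-111 + M(-6))**2 = (-111 + (-9 + 3*(-6)))**2 = (-111 + (-9 - 18))**2 = (-111 - 27)**2 = (-138)**2 = 19044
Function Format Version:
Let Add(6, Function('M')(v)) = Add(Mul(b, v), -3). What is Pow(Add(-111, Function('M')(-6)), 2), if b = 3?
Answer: 19044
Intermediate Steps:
Function('M')(v) = Add(-9, Mul(3, v)) (Function('M')(v) = Add(-6, Add(Mul(3, v), -3)) = Add(-6, Add(-3, Mul(3, v))) = Add(-9, Mul(3, v)))
Pow(Add(-111, Function('M')(-6)), 2) = Pow(Add(-111, Add(-9, Mul(3, -6))), 2) = Pow(Add(-111, Add(-9, -18)), 2) = Pow(Add(-111, -27), 2) = Pow(-138, 2) = 19044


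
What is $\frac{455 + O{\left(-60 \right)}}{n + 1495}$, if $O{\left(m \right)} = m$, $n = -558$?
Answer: $\frac{395}{937} \approx 0.42156$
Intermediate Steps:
$\frac{455 + O{\left(-60 \right)}}{n + 1495} = \frac{455 - 60}{-558 + 1495} = \frac{395}{937}$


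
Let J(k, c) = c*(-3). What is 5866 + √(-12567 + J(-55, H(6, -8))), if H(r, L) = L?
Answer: 5866 + I*√12543 ≈ 5866.0 + 112.0*I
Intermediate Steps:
J(k, c) = -3*c
5866 + √(-12567 + J(-55, H(6, -8))) = 5866 + √(-12567 - 3*(-8)) = 5866 + √(-12567 + 24) = 5866 + √(-12543) = 5866 + I*√12543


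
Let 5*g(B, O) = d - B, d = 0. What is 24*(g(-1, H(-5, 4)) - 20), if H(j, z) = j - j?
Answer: -2376/5 ≈ -475.20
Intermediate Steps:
H(j, z) = 0
g(B, O) = -B/5 (g(B, O) = (0 - B)/5 = (-B)/5 = -B/5)
24*(g(-1, H(-5, 4)) - 20) = 24*(-⅕*(-1) - 20) = 24*(⅕ - 20) = 24*(-99/5) = -2376/5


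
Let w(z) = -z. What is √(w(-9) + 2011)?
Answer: 2*√505 ≈ 44.944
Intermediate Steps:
√(w(-9) + 2011) = √(-1*(-9) + 2011) = √(9 + 2011) = √2020 = 2*√505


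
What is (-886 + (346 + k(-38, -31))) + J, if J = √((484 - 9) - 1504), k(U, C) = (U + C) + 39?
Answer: -570 + 7*I*√21 ≈ -570.0 + 32.078*I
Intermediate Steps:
k(U, C) = 39 + C + U (k(U, C) = (C + U) + 39 = 39 + C + U)
J = 7*I*√21 (J = √(475 - 1504) = √(-1029) = 7*I*√21 ≈ 32.078*I)
(-886 + (346 + k(-38, -31))) + J = (-886 + (346 + (39 - 31 - 38))) + 7*I*√21 = (-886 + (346 - 30)) + 7*I*√21 = (-886 + 316) + 7*I*√21 = -570 + 7*I*√21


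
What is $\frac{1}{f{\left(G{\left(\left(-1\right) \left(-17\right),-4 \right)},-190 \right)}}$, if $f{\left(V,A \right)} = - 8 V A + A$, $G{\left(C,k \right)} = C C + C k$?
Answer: $\frac{1}{335730} \approx 2.9786 \cdot 10^{-6}$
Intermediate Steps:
$G{\left(C,k \right)} = C^{2} + C k$
$f{\left(V,A \right)} = A - 8 A V$ ($f{\left(V,A \right)} = - 8 A V + A = A - 8 A V$)
$\frac{1}{f{\left(G{\left(\left(-1\right) \left(-17\right),-4 \right)},-190 \right)}} = \frac{1}{\left(-190\right) \left(1 - 8 \left(-1\right) \left(-17\right) \left(\left(-1\right) \left(-17\right) - 4\right)\right)} = \frac{1}{\left(-190\right) \left(1 - 8 \cdot 17 \left(17 - 4\right)\right)} = \frac{1}{\left(-190\right) \left(1 - 8 \cdot 17 \cdot 13\right)} = \frac{1}{\left(-190\right) \left(1 - 1768\right)} = \frac{1}{\left(-190\right) \left(-1767\right)} = \frac{1}{335730}$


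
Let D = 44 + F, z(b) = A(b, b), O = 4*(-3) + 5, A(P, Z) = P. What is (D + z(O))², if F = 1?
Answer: 1444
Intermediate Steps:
O = -7 (O = -12 + 5 = -7)
z(b) = b
D = 45 (D = 44 + 1 = 45)
(D + z(O))² = (45 - 7)² = 38² = 1444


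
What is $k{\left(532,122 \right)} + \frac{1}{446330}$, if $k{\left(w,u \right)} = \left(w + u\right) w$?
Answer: $\frac{155290704241}{446330} \approx 3.4793 \cdot 10^{5}$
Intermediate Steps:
$k{\left(w,u \right)} = w \left(u + w\right)$ ($k{\left(w,u \right)} = \left(u + w\right) w = w \left(u + w\right)$)
$k{\left(532,122 \right)} + \frac{1}{446330} = 532 \left(122 + 532\right) + \frac{1}{446330} = 532 \cdot 654 + \frac{1}{446330} = 347928 + \frac{1}{446330} = \frac{155290704241}{446330}$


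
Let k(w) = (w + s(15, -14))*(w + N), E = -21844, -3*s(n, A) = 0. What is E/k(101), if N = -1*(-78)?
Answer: -21844/18079 ≈ -1.2083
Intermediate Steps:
s(n, A) = 0 (s(n, A) = -⅓*0 = 0)
N = 78
k(w) = w*(78 + w) (k(w) = (w + 0)*(w + 78) = w*(78 + w))
E/k(101) = -21844*1/(101*(78 + 101)) = -21844/(101*179) = -21844/18079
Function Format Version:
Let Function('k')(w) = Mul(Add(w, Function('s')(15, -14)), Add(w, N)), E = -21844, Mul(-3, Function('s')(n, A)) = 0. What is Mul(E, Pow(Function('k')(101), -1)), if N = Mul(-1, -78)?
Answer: Rational(-21844, 18079) ≈ -1.2083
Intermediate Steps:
Function('s')(n, A) = 0 (Function('s')(n, A) = Mul(Rational(-1, 3), 0) = 0)
N = 78
Function('k')(w) = Mul(w, Add(78, w)) (Function('k')(w) = Mul(Add(w, 0), Add(w, 78)) = Mul(w, Add(78, w)))
Mul(E, Pow(Function('k')(101), -1)) = Mul(-21844, Pow(Mul(101, Add(78, 101)), -1)) = Mul(-21844, Pow(Mul(101, 179), -1)) = Mul(-21844, Pow(18079, -1)) = Mul(-21844, Rational(1, 18079)) = Rational(-21844, 18079)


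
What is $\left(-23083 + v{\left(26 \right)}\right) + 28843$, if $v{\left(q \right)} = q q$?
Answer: $6436$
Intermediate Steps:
$v{\left(q \right)} = q^{2}$
$\left(-23083 + v{\left(26 \right)}\right) + 28843 = \left(-23083 + 26^{2}\right) + 28843 = \left(-23083 + 676\right) + 28843 = -22407 + 28843 = 6436$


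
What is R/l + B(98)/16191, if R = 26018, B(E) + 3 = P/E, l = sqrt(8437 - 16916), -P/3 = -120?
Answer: 11/264453 - 26018*I*sqrt(8479)/8479 ≈ 4.1595e-5 - 282.55*I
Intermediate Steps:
P = 360 (P = -3*(-120) = 360)
l = I*sqrt(8479) (l = sqrt(-8479) = I*sqrt(8479) ≈ 92.082*I)
B(E) = -3 + 360/E
R/l + B(98)/16191 = 26018/((I*sqrt(8479))) + (-3 + 360/98)/16191 = 26018*(-I*sqrt(8479)/8479) + (-3 + 360*(1/98))*(1/16191) = -26018*I*sqrt(8479)/8479 + (-3 + 180/49)*(1/16191) = -26018*I*sqrt(8479)/8479 + (33/49)*(1/16191) = -26018*I*sqrt(8479)/8479 + 11/264453 = 11/264453 - 26018*I*sqrt(8479)/8479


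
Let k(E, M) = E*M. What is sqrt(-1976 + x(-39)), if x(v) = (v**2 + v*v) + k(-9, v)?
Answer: sqrt(1417) ≈ 37.643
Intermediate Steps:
x(v) = -9*v + 2*v**2 (x(v) = (v**2 + v*v) - 9*v = (v**2 + v**2) - 9*v = 2*v**2 - 9*v = -9*v + 2*v**2)
sqrt(-1976 + x(-39)) = sqrt(-1976 - 39*(-9 + 2*(-39))) = sqrt(-1976 - 39*(-9 - 78)) = sqrt(-1976 - 39*(-87)) = sqrt(-1976 + 3393) = sqrt(1417)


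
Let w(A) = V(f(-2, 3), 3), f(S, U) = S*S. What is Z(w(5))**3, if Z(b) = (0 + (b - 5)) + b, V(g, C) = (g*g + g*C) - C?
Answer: 91125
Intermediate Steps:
f(S, U) = S**2
V(g, C) = g**2 - C + C*g (V(g, C) = (g**2 + C*g) - C = g**2 - C + C*g)
w(A) = 25 (w(A) = ((-2)**2)**2 - 1*3 + 3*(-2)**2 = 4**2 - 3 + 3*4 = 16 - 3 + 12 = 25)
Z(b) = -5 + 2*b (Z(b) = (0 + (-5 + b)) + b = (-5 + b) + b = -5 + 2*b)
Z(w(5))**3 = (-5 + 2*25)**3 = (-5 + 50)**3 = 45**3 = 91125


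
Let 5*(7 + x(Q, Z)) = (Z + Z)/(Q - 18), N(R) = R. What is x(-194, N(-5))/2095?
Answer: -741/222070 ≈ -0.0033368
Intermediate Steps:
x(Q, Z) = -7 + 2*Z/(5*(-18 + Q)) (x(Q, Z) = -7 + ((Z + Z)/(Q - 18))/5 = -7 + ((2*Z)/(-18 + Q))/5 = -7 + (2*Z/(-18 + Q))/5 = -7 + 2*Z/(5*(-18 + Q)))
x(-194, N(-5))/2095 = ((630 - 35*(-194) + 2*(-5))/(5*(-18 - 194)))/2095 = ((⅕)*(630 + 6790 - 10)/(-212))*(1/2095) = ((⅕)*(-1/212)*7410)*(1/2095) = -741/106*1/2095 = -741/222070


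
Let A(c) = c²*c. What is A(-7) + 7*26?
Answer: -161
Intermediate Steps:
A(c) = c³
A(-7) + 7*26 = (-7)³ + 7*26 = -343 + 182 = -161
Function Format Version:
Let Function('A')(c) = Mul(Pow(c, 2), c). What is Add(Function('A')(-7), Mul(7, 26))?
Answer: -161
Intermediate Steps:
Function('A')(c) = Pow(c, 3)
Add(Function('A')(-7), Mul(7, 26)) = Add(Pow(-7, 3), Mul(7, 26)) = Add(-343, 182) = -161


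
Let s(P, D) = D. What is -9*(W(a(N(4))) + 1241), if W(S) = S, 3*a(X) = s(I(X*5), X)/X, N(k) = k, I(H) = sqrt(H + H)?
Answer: -11172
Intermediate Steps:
I(H) = sqrt(2)*sqrt(H) (I(H) = sqrt(2*H) = sqrt(2)*sqrt(H))
a(X) = 1/3 (a(X) = (X/X)/3 = (1/3)*1 = 1/3)
-9*(W(a(N(4))) + 1241) = -9*(1/3 + 1241) = -9*3724/3 = -11172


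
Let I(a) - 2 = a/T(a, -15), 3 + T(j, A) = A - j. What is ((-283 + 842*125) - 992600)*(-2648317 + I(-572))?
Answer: 651152959248453/277 ≈ 2.3507e+12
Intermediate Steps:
T(j, A) = -3 + A - j (T(j, A) = -3 + (A - j) = -3 + A - j)
I(a) = 2 + a/(-18 - a) (I(a) = 2 + a/(-3 - 15 - a) = 2 + a/(-18 - a))
((-283 + 842*125) - 992600)*(-2648317 + I(-572)) = ((-283 + 842*125) - 992600)*(-2648317 + (36 - 572)/(18 - 572)) = ((-283 + 105250) - 992600)*(-2648317 - 536/(-554)) = (104967 - 992600)*(-2648317 - 1/554*(-536)) = -887633*(-2648317 + 268/277) = -887633*(-733583541/277) = 651152959248453/277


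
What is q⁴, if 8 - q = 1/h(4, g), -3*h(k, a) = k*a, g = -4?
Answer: 244140625/65536 ≈ 3725.3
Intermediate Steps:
h(k, a) = -a*k/3 (h(k, a) = -k*a/3 = -a*k/3)
q = 125/16 (q = 8 - 1/((-⅓*(-4)*4)) = 8 - 1/16/3 = 8 - 1*3/16 = 8 - 3/16 = 125/16 ≈ 7.8125)
q⁴ = (125/16)⁴ = 244140625/65536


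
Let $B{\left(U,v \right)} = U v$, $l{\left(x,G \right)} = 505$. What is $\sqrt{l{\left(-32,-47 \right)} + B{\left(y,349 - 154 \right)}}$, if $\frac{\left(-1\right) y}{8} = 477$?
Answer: $i \sqrt{743615} \approx 862.33 i$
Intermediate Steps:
$y = -3816$ ($y = \left(-8\right) 477 = -3816$)
$\sqrt{l{\left(-32,-47 \right)} + B{\left(y,349 - 154 \right)}} = \sqrt{505 - 3816 \left(349 - 154\right)} = \sqrt{505 - 744120} = \sqrt{-743615} = i \sqrt{743615}$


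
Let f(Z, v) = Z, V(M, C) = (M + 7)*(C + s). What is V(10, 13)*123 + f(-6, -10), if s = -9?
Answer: 8358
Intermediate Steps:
V(M, C) = (-9 + C)*(7 + M) (V(M, C) = (M + 7)*(C - 9) = (7 + M)*(-9 + C) = (-9 + C)*(7 + M))
V(10, 13)*123 + f(-6, -10) = (-63 - 9*10 + 7*13 + 13*10)*123 - 6 = (-63 - 90 + 91 + 130)*123 - 6 = 68*123 - 6 = 8364 - 6 = 8358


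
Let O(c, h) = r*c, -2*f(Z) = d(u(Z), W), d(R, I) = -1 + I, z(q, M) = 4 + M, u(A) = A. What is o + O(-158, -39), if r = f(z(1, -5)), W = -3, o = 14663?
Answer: 14347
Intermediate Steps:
f(Z) = 2 (f(Z) = -(-1 - 3)/2 = -½*(-4) = 2)
r = 2
O(c, h) = 2*c
o + O(-158, -39) = 14663 + 2*(-158) = 14663 - 316 = 14347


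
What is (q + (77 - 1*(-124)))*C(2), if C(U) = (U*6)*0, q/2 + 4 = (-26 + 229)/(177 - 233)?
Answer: 0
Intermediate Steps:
q = -61/4 (q = -8 + 2*((-26 + 229)/(177 - 233)) = -8 + 2*(203/(-56)) = -8 + 2*(203*(-1/56)) = -8 + 2*(-29/8) = -8 - 29/4 = -61/4 ≈ -15.250)
C(U) = 0 (C(U) = (6*U)*0 = 0)
(q + (77 - 1*(-124)))*C(2) = (-61/4 + (77 - 1*(-124)))*0 = (-61/4 + (77 + 124))*0 = (-61/4 + 201)*0 = (743/4)*0 = 0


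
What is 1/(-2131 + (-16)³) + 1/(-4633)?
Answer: -10860/28849691 ≈ -0.00037643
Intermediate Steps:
1/(-2131 + (-16)³) + 1/(-4633) = 1/(-2131 - 4096) - 1/4633 = 1/(-6227) - 1/4633 = -1/6227 - 1/4633 = -10860/28849691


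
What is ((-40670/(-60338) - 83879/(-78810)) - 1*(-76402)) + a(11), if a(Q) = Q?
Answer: 4910408794283/64259970 ≈ 76415.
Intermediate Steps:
((-40670/(-60338) - 83879/(-78810)) - 1*(-76402)) + a(11) = ((-40670/(-60338) - 83879/(-78810)) - 1*(-76402)) + 11 = ((-40670*(-1/60338) - 83879*(-1/78810)) + 76402) + 11 = ((20335/30169 + 2267/2130) + 76402) + 11 = (111706673/64259970 + 76402) + 11 = 4909701934613/64259970 + 11 = 4910408794283/64259970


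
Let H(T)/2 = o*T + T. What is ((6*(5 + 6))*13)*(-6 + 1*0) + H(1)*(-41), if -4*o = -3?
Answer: -10583/2 ≈ -5291.5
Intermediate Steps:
o = 3/4 (o = -1/4*(-3) = 3/4 ≈ 0.75000)
H(T) = 7*T/2 (H(T) = 2*(3*T/4 + T) = 2*(7*T/4) = 7*T/2)
((6*(5 + 6))*13)*(-6 + 1*0) + H(1)*(-41) = ((6*(5 + 6))*13)*(-6 + 1*0) + ((7/2)*1)*(-41) = ((6*11)*13)*(-6 + 0) + (7/2)*(-41) = (66*13)*(-6) - 287/2 = 858*(-6) - 287/2 = -5148 - 287/2 = -10583/2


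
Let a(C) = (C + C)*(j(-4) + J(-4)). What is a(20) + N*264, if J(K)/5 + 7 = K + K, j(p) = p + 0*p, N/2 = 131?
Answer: 66008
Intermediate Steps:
N = 262 (N = 2*131 = 262)
j(p) = p (j(p) = p + 0 = p)
J(K) = -35 + 10*K (J(K) = -35 + 5*(K + K) = -35 + 5*(2*K) = -35 + 10*K)
a(C) = -158*C (a(C) = (C + C)*(-4 + (-35 + 10*(-4))) = (2*C)*(-4 + (-35 - 40)) = (2*C)*(-4 - 75) = (2*C)*(-79) = -158*C)
a(20) + N*264 = -158*20 + 262*264 = -3160 + 69168 = 66008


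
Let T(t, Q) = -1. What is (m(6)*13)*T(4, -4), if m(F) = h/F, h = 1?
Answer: -13/6 ≈ -2.1667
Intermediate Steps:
m(F) = 1/F
(m(6)*13)*T(4, -4) = (13/6)*(-1) = -13/6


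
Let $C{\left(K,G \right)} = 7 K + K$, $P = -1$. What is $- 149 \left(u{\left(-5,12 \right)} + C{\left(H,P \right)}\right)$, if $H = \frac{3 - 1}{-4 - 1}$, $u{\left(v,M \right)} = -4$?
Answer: $\frac{5364}{5} \approx 1072.8$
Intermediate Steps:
$H = - \frac{2}{5}$ ($H = \frac{2}{-5} = 2 \left(- \frac{1}{5}\right) = - \frac{2}{5} \approx -0.4$)
$C{\left(K,G \right)} = 8 K$
$- 149 \left(u{\left(-5,12 \right)} + C{\left(H,P \right)}\right) = - 149 \left(-4 + 8 \left(- \frac{2}{5}\right)\right) = - 149 \left(-4 - \frac{16}{5}\right) = \left(-149\right) \left(- \frac{36}{5}\right) = \frac{5364}{5}$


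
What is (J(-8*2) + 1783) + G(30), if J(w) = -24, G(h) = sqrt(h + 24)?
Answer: 1759 + 3*sqrt(6) ≈ 1766.3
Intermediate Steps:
G(h) = sqrt(24 + h)
(J(-8*2) + 1783) + G(30) = (-24 + 1783) + sqrt(24 + 30) = 1759 + sqrt(54) = 1759 + 3*sqrt(6)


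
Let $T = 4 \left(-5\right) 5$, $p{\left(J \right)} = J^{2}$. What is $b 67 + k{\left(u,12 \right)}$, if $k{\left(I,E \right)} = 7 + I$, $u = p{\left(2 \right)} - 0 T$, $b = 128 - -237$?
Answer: $24466$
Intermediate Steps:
$T = -100$ ($T = \left(-20\right) 5 = -100$)
$b = 365$ ($b = 128 + 237 = 365$)
$u = 4$ ($u = 2^{2} - 0 \left(-100\right) = 4 - 0 = 4 + 0 = 4$)
$b 67 + k{\left(u,12 \right)} = 365 \cdot 67 + \left(7 + 4\right) = 24455 + 11 = 24466$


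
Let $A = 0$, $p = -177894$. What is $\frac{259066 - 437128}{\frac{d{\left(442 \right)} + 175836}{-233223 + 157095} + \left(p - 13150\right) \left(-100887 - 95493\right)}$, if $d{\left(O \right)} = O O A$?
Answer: $- \frac{1129625328}{238009248233027} \approx -4.7461 \cdot 10^{-6}$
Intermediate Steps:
$d{\left(O \right)} = 0$ ($d{\left(O \right)} = O O 0 = O^{2} \cdot 0 = 0$)
$\frac{259066 - 437128}{\frac{d{\left(442 \right)} + 175836}{-233223 + 157095} + \left(p - 13150\right) \left(-100887 - 95493\right)} = \frac{259066 - 437128}{\frac{0 + 175836}{-233223 + 157095} + \left(-177894 - 13150\right) \left(-100887 - 95493\right)} = - \frac{178062}{\frac{175836}{-76128} - -37517220720} = - \frac{178062}{175836 \left(- \frac{1}{76128}\right) + 37517220720} = - \frac{178062}{- \frac{14653}{6344} + 37517220720} = - \frac{178062}{\frac{238009248233027}{6344}} = \left(-178062\right) \frac{6344}{238009248233027} = - \frac{1129625328}{238009248233027}$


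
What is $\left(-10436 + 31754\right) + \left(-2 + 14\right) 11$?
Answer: $21450$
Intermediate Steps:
$\left(-10436 + 31754\right) + \left(-2 + 14\right) 11 = 21318 + 12 \cdot 11 = 21318 + 132 = 21450$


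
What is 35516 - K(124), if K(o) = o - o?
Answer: 35516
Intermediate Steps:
K(o) = 0
35516 - K(124) = 35516 - 1*0 = 35516 + 0 = 35516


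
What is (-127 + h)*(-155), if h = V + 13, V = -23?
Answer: 21235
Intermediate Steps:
h = -10 (h = -23 + 13 = -10)
(-127 + h)*(-155) = (-127 - 10)*(-155) = -137*(-155) = 21235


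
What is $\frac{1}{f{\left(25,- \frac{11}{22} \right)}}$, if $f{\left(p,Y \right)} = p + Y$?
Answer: $\frac{2}{49} \approx 0.040816$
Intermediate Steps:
$f{\left(p,Y \right)} = Y + p$
$\frac{1}{f{\left(25,- \frac{11}{22} \right)}} = \frac{1}{- \frac{11}{22} + 25} = \frac{1}{\left(-11\right) \frac{1}{22} + 25} = \frac{1}{- \frac{1}{2} + 25} = \frac{1}{\frac{49}{2}} = \frac{2}{49}$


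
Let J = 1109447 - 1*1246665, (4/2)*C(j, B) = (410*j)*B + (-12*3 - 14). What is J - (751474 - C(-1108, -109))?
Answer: 23869543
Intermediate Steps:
C(j, B) = -25 + 205*B*j (C(j, B) = ((410*j)*B + (-12*3 - 14))/2 = (410*B*j + (-36 - 14))/2 = (410*B*j - 50)/2 = (-50 + 410*B*j)/2 = -25 + 205*B*j)
J = -137218 (J = 1109447 - 1246665 = -137218)
J - (751474 - C(-1108, -109)) = -137218 - (751474 - (-25 + 205*(-109)*(-1108))) = -137218 - (751474 - (-25 + 24758260)) = -137218 - (751474 - 1*24758235) = -137218 - (751474 - 24758235) = -137218 - 1*(-24006761) = -137218 + 24006761 = 23869543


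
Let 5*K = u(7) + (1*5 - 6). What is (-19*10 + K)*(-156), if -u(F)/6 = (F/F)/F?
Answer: 1039428/35 ≈ 29698.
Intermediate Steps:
u(F) = -6/F (u(F) = -6*F/F/F = -6/F)
K = -13/35 (K = (-6/7 + (1*5 - 6))/5 = (-6*⅐ + (5 - 6))/5 = (-6/7 - 1)/5 = (⅕)*(-13/7) = -13/35 ≈ -0.37143)
(-19*10 + K)*(-156) = (-19*10 - 13/35)*(-156) = (-190 - 13/35)*(-156) = -6663/35*(-156) = 1039428/35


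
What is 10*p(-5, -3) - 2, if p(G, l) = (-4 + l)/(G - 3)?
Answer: 27/4 ≈ 6.7500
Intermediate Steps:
p(G, l) = (-4 + l)/(-3 + G)
10*p(-5, -3) - 2 = 10*((-4 - 3)/(-3 - 5)) - 2 = 10*(-7/(-8)) - 2 = 10*(-⅛*(-7)) - 2 = 10*(7/8) - 2 = 35/4 - 2 = 27/4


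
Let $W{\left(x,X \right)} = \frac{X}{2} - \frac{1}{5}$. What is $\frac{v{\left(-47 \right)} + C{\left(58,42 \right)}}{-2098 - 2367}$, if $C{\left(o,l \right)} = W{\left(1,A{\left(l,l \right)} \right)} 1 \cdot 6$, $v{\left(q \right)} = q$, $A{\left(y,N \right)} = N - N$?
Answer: $\frac{241}{22325} \approx 0.010795$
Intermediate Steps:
$A{\left(y,N \right)} = 0$
$W{\left(x,X \right)} = - \frac{1}{5} + \frac{X}{2}$ ($W{\left(x,X \right)} = X \frac{1}{2} - \frac{1}{5} = \frac{X}{2} - \frac{1}{5} = - \frac{1}{5} + \frac{X}{2}$)
$C{\left(o,l \right)} = - \frac{6}{5}$ ($C{\left(o,l \right)} = \left(- \frac{1}{5} + \frac{1}{2} \cdot 0\right) 1 \cdot 6 = \left(- \frac{1}{5} + 0\right) 1 \cdot 6 = \left(- \frac{1}{5}\right) 1 \cdot 6 = \left(- \frac{1}{5}\right) 6 = - \frac{6}{5}$)
$\frac{v{\left(-47 \right)} + C{\left(58,42 \right)}}{-2098 - 2367} = \frac{-47 - \frac{6}{5}}{-2098 - 2367} = - \frac{241}{5 \left(-4465\right)} = \left(- \frac{241}{5}\right) \left(- \frac{1}{4465}\right) = \frac{241}{22325}$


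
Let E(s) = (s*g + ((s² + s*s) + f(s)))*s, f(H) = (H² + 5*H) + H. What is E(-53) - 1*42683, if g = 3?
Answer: -464033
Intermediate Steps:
f(H) = H² + 6*H
E(s) = s*(2*s² + 3*s + s*(6 + s)) (E(s) = (s*3 + ((s² + s*s) + s*(6 + s)))*s = (3*s + ((s² + s²) + s*(6 + s)))*s = (3*s + (2*s² + s*(6 + s)))*s = (2*s² + 3*s + s*(6 + s))*s = s*(2*s² + 3*s + s*(6 + s)))
E(-53) - 1*42683 = 3*(-53)²*(3 - 53) - 1*42683 = 3*2809*(-50) - 42683 = -421350 - 42683 = -464033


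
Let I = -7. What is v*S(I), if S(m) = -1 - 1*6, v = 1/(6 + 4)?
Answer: -7/10 ≈ -0.70000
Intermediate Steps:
v = ⅒ (v = 1/10 = ⅒ ≈ 0.10000)
S(m) = -7 (S(m) = -1 - 6 = -7)
v*S(I) = (⅒)*(-7) = -7/10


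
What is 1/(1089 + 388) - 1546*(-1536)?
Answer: 3507366913/1477 ≈ 2.3747e+6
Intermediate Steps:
1/(1089 + 388) - 1546*(-1536) = 1/1477 + 2374656 = 3507366913/1477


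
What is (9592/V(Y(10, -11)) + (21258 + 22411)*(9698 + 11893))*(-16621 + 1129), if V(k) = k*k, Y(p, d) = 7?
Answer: -715730727857196/49 ≈ -1.4607e+13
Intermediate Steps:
V(k) = k**2
(9592/V(Y(10, -11)) + (21258 + 22411)*(9698 + 11893))*(-16621 + 1129) = (9592/(7**2) + (21258 + 22411)*(9698 + 11893))*(-16621 + 1129) = (9592/49 + 43669*21591)*(-15492) = (9592*(1/49) + 942857379)*(-15492) = (9592/49 + 942857379)*(-15492) = (46200021163/49)*(-15492) = -715730727857196/49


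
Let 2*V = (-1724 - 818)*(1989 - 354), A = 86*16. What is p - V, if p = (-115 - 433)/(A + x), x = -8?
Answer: 710704933/342 ≈ 2.0781e+6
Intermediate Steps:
A = 1376
V = -2078085 (V = ((-1724 - 818)*(1989 - 354))/2 = (-2542*1635)/2 = (1/2)*(-4156170) = -2078085)
p = -137/342 (p = (-115 - 433)/(1376 - 8) = -548/1368 = -548*1/1368 = -137/342 ≈ -0.40058)
p - V = -137/342 - 1*(-2078085) = -137/342 + 2078085 = 710704933/342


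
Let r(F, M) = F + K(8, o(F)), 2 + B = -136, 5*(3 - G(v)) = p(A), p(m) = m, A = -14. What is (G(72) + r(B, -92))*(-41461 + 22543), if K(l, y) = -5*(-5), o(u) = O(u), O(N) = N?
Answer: 10140048/5 ≈ 2.0280e+6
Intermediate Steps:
o(u) = u
G(v) = 29/5 (G(v) = 3 - ⅕*(-14) = 3 + 14/5 = 29/5)
B = -138 (B = -2 - 136 = -138)
K(l, y) = 25
r(F, M) = 25 + F (r(F, M) = F + 25 = 25 + F)
(G(72) + r(B, -92))*(-41461 + 22543) = (29/5 + (25 - 138))*(-41461 + 22543) = (29/5 - 113)*(-18918) = -536/5*(-18918) = 10140048/5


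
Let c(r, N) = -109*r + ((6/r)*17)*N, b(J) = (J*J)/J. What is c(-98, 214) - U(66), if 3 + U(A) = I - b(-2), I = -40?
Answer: 514513/49 ≈ 10500.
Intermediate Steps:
b(J) = J (b(J) = J**2/J = J)
c(r, N) = -109*r + 102*N/r (c(r, N) = -109*r + (102/r)*N = -109*r + 102*N/r)
U(A) = -41 (U(A) = -3 + (-40 - 1*(-2)) = -3 + (-40 + 2) = -3 - 38 = -41)
c(-98, 214) - U(66) = (-109*(-98) + 102*214/(-98)) - 1*(-41) = (10682 + 102*214*(-1/98)) + 41 = (10682 - 10914/49) + 41 = 512504/49 + 41 = 514513/49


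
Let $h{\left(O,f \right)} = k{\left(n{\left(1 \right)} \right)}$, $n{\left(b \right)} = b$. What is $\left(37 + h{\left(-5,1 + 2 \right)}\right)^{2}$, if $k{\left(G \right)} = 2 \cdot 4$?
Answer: $2025$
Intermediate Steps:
$k{\left(G \right)} = 8$
$h{\left(O,f \right)} = 8$
$\left(37 + h{\left(-5,1 + 2 \right)}\right)^{2} = \left(37 + 8\right)^{2} = 45^{2} = 2025$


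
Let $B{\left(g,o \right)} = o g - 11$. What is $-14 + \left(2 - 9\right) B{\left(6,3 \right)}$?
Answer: $-63$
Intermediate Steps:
$B{\left(g,o \right)} = -11 + g o$ ($B{\left(g,o \right)} = g o - 11 = -11 + g o$)
$-14 + \left(2 - 9\right) B{\left(6,3 \right)} = -14 + \left(2 - 9\right) \left(-11 + 6 \cdot 3\right) = -14 + \left(2 - 9\right) \left(-11 + 18\right) = -14 - 49 = -63$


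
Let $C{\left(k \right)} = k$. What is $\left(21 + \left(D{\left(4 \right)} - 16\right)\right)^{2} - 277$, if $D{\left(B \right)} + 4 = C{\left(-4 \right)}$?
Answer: $-268$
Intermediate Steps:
$D{\left(B \right)} = -8$ ($D{\left(B \right)} = -4 - 4 = -8$)
$\left(21 + \left(D{\left(4 \right)} - 16\right)\right)^{2} - 277 = \left(21 - 24\right)^{2} - 277 = \left(-3\right)^{2} - 277 = 9 - 277 = -268$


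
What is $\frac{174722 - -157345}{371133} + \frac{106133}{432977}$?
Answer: $\frac{61055610716}{53564017647} \approx 1.1399$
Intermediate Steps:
$\frac{174722 - -157345}{371133} + \frac{106133}{432977} = \left(174722 + 157345\right) \frac{1}{371133} + 106133 \cdot \frac{1}{432977} = 332067 \cdot \frac{1}{371133} + \frac{106133}{432977} = \frac{110689}{123711} + \frac{106133}{432977} = \frac{61055610716}{53564017647}$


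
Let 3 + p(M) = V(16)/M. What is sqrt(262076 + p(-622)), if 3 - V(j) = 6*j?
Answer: sqrt(101391908378)/622 ≈ 511.93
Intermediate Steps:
V(j) = 3 - 6*j
p(M) = -3 - 93/M (p(M) = -3 + (3 - 6*16)/M = -3 + (3 - 96)/M = -3 - 93/M)
sqrt(262076 + p(-622)) = sqrt(262076 + (-3 - 93/(-622))) = sqrt(262076 + (-3 - 93*(-1/622))) = sqrt(262076 + (-3 + 93/622)) = sqrt(262076 - 1773/622) = sqrt(163009499/622) = sqrt(101391908378)/622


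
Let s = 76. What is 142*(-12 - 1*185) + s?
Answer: -27898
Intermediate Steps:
142*(-12 - 1*185) + s = 142*(-12 - 1*185) + 76 = 142*(-12 - 185) + 76 = 142*(-197) + 76 = -27974 + 76 = -27898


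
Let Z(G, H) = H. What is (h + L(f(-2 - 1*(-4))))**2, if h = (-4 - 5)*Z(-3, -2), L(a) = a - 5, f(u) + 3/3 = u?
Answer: 196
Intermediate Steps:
f(u) = -1 + u
L(a) = -5 + a
h = 18 (h = (-4 - 5)*(-2) = -9*(-2) = 18)
(h + L(f(-2 - 1*(-4))))**2 = (18 + (-5 + (-1 + (-2 - 1*(-4)))))**2 = (18 + (-5 + (-1 + (-2 + 4))))**2 = (18 + (-5 + (-1 + 2)))**2 = (18 + (-5 + 1))**2 = (18 - 4)**2 = 14**2 = 196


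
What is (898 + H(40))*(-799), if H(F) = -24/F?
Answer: -3585113/5 ≈ -7.1702e+5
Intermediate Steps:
(898 + H(40))*(-799) = (898 - 24/40)*(-799) = (898 - 24*1/40)*(-799) = (898 - 3/5)*(-799) = (4487/5)*(-799) = -3585113/5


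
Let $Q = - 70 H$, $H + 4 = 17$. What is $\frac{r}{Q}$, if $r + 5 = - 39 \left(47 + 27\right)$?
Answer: $\frac{413}{130} \approx 3.1769$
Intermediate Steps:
$r = -2891$ ($r = -5 - 39 \left(47 + 27\right) = -5 - 2886 = -2891$)
$H = 13$ ($H = -4 + 17 = 13$)
$Q = -910$ ($Q = \left(-70\right) 13 = -910$)
$\frac{r}{Q} = - \frac{2891}{-910} = \left(-2891\right) \left(- \frac{1}{910}\right) = \frac{413}{130}$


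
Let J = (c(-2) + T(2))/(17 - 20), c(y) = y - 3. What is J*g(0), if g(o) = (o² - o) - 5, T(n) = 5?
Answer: 0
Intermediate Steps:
c(y) = -3 + y
g(o) = -5 + o² - o
J = 0 (J = ((-3 - 2) + 5)/(17 - 20) = (-5 + 5)/(-3) = 0*(-⅓) = 0)
J*g(0) = 0*(-5 + 0² - 1*0) = 0*(-5 + 0 + 0) = 0*(-5) = 0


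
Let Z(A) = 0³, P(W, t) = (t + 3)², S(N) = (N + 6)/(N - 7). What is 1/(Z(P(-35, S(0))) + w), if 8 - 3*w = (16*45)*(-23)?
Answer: 3/16568 ≈ 0.00018107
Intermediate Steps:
S(N) = (6 + N)/(-7 + N)
P(W, t) = (3 + t)²
w = 16568/3 (w = 8/3 - 16*45*(-23)/3 = 8/3 - 240*(-23) = 8/3 - ⅓*(-16560) = 8/3 + 5520 = 16568/3 ≈ 5522.7)
Z(A) = 0
1/(Z(P(-35, S(0))) + w) = 1/(0 + 16568/3) = 1/(16568/3) = 3/16568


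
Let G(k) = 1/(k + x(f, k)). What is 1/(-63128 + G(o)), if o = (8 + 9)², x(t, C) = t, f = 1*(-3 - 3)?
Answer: -283/17865223 ≈ -1.5841e-5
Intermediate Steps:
f = -6 (f = 1*(-6) = -6)
o = 289 (o = 17² = 289)
G(k) = 1/(-6 + k) (G(k) = 1/(k - 6) = 1/(-6 + k))
1/(-63128 + G(o)) = 1/(-63128 + 1/(-6 + 289)) = 1/(-63128 + 1/283) = 1/(-17865223/283) = -283/17865223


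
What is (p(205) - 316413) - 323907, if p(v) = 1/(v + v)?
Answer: -262531199/410 ≈ -6.4032e+5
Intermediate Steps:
p(v) = 1/(2*v)
(p(205) - 316413) - 323907 = ((½)/205 - 316413) - 323907 = ((½)*(1/205) - 316413) - 323907 = (1/410 - 316413) - 323907 = -129729329/410 - 323907 = -262531199/410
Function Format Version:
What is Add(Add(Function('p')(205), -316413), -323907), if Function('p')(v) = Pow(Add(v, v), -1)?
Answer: Rational(-262531199, 410) ≈ -6.4032e+5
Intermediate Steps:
Function('p')(v) = Mul(Rational(1, 2), Pow(v, -1)) (Function('p')(v) = Pow(Mul(2, v), -1) = Mul(Rational(1, 2), Pow(v, -1)))
Add(Add(Function('p')(205), -316413), -323907) = Add(Add(Mul(Rational(1, 2), Pow(205, -1)), -316413), -323907) = Add(Add(Mul(Rational(1, 2), Rational(1, 205)), -316413), -323907) = Add(Add(Rational(1, 410), -316413), -323907) = Add(Rational(-129729329, 410), -323907) = Rational(-262531199, 410)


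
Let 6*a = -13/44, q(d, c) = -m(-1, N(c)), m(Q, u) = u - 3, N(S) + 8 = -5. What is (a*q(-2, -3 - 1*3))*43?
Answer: -1118/33 ≈ -33.879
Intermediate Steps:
N(S) = -13 (N(S) = -8 - 5 = -13)
m(Q, u) = -3 + u
q(d, c) = 16 (q(d, c) = -(-3 - 13) = -1*(-16) = 16)
a = -13/264 (a = (-13/44)/6 = (-13*1/44)/6 = (1/6)*(-13/44) = -13/264 ≈ -0.049242)
(a*q(-2, -3 - 1*3))*43 = -13/264*16*43 = -26/33*43 = -1118/33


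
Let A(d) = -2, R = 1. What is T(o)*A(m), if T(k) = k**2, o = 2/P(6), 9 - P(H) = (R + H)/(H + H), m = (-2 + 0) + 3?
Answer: -1152/10201 ≈ -0.11293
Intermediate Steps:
m = 1 (m = -2 + 3 = 1)
P(H) = 9 - (1 + H)/(2*H) (P(H) = 9 - (1 + H)/(H + H) = 9 - (1 + H)/(2*H))
o = 24/101 (o = 2/(((1/2)*(-1 + 17*6)/6)) = 2/(((1/2)*(1/6)*(-1 + 102))) = 2/(((1/2)*(1/6)*101)) = 2/(101/12) = 2*(12/101) = 24/101 ≈ 0.23762)
T(o)*A(m) = (24/101)**2*(-2) = (576/10201)*(-2) = -1152/10201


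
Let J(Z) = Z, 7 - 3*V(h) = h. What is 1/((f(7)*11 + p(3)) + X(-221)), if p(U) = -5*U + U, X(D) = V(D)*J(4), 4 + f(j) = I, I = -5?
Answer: 1/193 ≈ 0.0051813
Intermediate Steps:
f(j) = -9 (f(j) = -4 - 5 = -9)
V(h) = 7/3 - h/3
X(D) = 28/3 - 4*D/3 (X(D) = (7/3 - D/3)*4 = 28/3 - 4*D/3)
p(U) = -4*U
1/((f(7)*11 + p(3)) + X(-221)) = 1/((-9*11 - 4*3) + (28/3 - 4/3*(-221))) = 1/((-99 - 12) + (28/3 + 884/3)) = 1/(-111 + 304) = 1/193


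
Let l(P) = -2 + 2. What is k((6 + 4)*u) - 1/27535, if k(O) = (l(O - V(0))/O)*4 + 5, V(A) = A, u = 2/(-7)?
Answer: 137674/27535 ≈ 5.0000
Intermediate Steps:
u = -2/7 (u = 2*(-1/7) = -2/7 ≈ -0.28571)
l(P) = 0
k(O) = 5 (k(O) = (0/O)*4 + 5 = 0*4 + 5 = 0 + 5 = 5)
k((6 + 4)*u) - 1/27535 = 5 - 1/27535 = 137674/27535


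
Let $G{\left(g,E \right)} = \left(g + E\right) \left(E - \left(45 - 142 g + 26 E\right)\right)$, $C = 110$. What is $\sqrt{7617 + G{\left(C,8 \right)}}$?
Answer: $\sqrt{1821867} \approx 1349.8$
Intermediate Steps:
$G{\left(g,E \right)} = \left(E + g\right) \left(-45 - 25 E + 142 g\right)$ ($G{\left(g,E \right)} = \left(E + g\right) \left(E - \left(45 - 142 g + 26 E\right)\right) = \left(E + g\right) \left(-45 - 25 E + 142 g\right)$)
$\sqrt{7617 + G{\left(C,8 \right)}} = \sqrt{7617 - \left(5310 - 1718200 - 102960 + 1600\right)} = \sqrt{7617 - -1814250} = \sqrt{7617 + 1814250} = \sqrt{1821867}$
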